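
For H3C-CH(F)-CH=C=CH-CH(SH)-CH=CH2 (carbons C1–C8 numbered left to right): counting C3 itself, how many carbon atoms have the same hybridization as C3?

4

C3 is sp2 (one π bond).
C1: sp3
C2: sp3
C3: sp2 ✓
C4: sp
C5: sp2 ✓
C6: sp3
C7: sp2 ✓
C8: sp2 ✓
4 carbons are sp2.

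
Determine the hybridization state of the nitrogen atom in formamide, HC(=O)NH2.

sp^2

Amide resonance delocalises the N lone pair; N is planar sp2.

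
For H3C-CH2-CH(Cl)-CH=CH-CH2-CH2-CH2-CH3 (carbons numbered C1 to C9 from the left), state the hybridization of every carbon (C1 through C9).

C1 sp3, C2 sp3, C3 sp3, C4 sp2, C5 sp2, C6 sp3, C7 sp3, C8 sp3, C9 sp3

C1 (4 σ bonds) has steric number 4: sp3.
C2 has 4 σ bonds: steric number 4 → sp3.
C3: 4 σ bonds — 4 electron domains, sp3.
C4 (3 σ bonds, plus one π bond) has steric number 3: sp2.
C5 — 3 σ bonds, plus one π bond. Steric number 3, so sp2.
C6 — 4 σ bonds. Steric number 4, so sp3.
C7 (4 σ bonds) has steric number 4: sp3.
C8 is sp3: 4 σ bonds, 4 electron-density regions.
C9: 4 σ bonds — 4 electron domains, sp3.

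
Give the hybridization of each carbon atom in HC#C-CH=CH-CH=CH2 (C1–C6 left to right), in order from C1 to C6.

C1 sp, C2 sp, C3 sp2, C4 sp2, C5 sp2, C6 sp2

C1: 2 σ bonds, plus two π bonds; 2 regions of electron density → sp.
C2 — 2 σ bonds, plus two π bonds. Steric number 2, so sp.
C3 has 3 σ bonds, plus one π bond: steric number 3 → sp2.
C4 (3 σ bonds, plus one π bond) has steric number 3: sp2.
C5 is sp2: 3 σ bonds, plus one π bond, 3 electron-density regions.
C6 carries 3 σ bonds, plus one π bond, giving a steric number of 3, so it is sp2.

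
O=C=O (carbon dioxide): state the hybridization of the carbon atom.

sp

Two σ bonds, two π bonds → steric number 2 → sp.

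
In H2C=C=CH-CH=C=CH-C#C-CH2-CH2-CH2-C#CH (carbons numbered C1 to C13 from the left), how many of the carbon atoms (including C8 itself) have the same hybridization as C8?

C8 is sp (two π bonds).
C1: sp2
C2: sp ✓
C3: sp2
C4: sp2
C5: sp ✓
C6: sp2
C7: sp ✓
C8: sp ✓
C9: sp3
C10: sp3
C11: sp3
C12: sp ✓
C13: sp ✓
6 carbons are sp.

6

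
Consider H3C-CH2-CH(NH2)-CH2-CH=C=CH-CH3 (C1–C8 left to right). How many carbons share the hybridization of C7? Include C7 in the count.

2

C7 is sp2 (one π bond).
C1: sp3
C2: sp3
C3: sp3
C4: sp3
C5: sp2 ✓
C6: sp
C7: sp2 ✓
C8: sp3
2 carbons are sp2.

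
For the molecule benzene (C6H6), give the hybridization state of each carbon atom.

sp^2

Every ring carbon has three σ bonds and contributes one p electron to the aromatic π system.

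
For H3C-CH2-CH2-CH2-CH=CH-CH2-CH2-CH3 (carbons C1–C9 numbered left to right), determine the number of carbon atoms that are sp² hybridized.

C1: sp3
C2: sp3
C3: sp3
C4: sp3
C5: sp2 ✓
C6: sp2 ✓
C7: sp3
C8: sp3
C9: sp3
C5, C6 → 2 sp2 carbons.

2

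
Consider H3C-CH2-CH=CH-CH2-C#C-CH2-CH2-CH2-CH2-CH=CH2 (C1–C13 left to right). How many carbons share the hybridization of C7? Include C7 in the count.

C7 is sp (two π bonds).
C1: sp3
C2: sp3
C3: sp2
C4: sp2
C5: sp3
C6: sp ✓
C7: sp ✓
C8: sp3
C9: sp3
C10: sp3
C11: sp3
C12: sp2
C13: sp2
2 carbons are sp.

2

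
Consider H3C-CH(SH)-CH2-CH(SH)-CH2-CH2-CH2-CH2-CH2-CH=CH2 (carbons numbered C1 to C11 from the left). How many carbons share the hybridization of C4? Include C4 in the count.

C4 is sp3 (only σ bonds).
C1: sp3 ✓
C2: sp3 ✓
C3: sp3 ✓
C4: sp3 ✓
C5: sp3 ✓
C6: sp3 ✓
C7: sp3 ✓
C8: sp3 ✓
C9: sp3 ✓
C10: sp2
C11: sp2
9 carbons are sp3.

9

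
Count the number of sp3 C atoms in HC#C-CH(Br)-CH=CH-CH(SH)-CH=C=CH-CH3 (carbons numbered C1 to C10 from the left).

3

C1: sp
C2: sp
C3: sp3 ✓
C4: sp2
C5: sp2
C6: sp3 ✓
C7: sp2
C8: sp
C9: sp2
C10: sp3 ✓
C3, C6, C10 → 3 sp3 carbons.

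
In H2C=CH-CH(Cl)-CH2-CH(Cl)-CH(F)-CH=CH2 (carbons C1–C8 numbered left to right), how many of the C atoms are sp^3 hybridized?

C1: sp2
C2: sp2
C3: sp3 ✓
C4: sp3 ✓
C5: sp3 ✓
C6: sp3 ✓
C7: sp2
C8: sp2
C3, C4, C5, C6 → 4 sp3 carbons.

4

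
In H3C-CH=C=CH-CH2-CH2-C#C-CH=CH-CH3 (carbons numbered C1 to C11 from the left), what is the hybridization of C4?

C4 has 3 σ bonds, plus one π bond: steric number 3 → sp2.

sp2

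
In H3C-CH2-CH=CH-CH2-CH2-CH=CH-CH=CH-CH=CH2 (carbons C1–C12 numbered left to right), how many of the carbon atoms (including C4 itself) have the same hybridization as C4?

C4 is sp2 (one π bond).
C1: sp3
C2: sp3
C3: sp2 ✓
C4: sp2 ✓
C5: sp3
C6: sp3
C7: sp2 ✓
C8: sp2 ✓
C9: sp2 ✓
C10: sp2 ✓
C11: sp2 ✓
C12: sp2 ✓
8 carbons are sp2.

8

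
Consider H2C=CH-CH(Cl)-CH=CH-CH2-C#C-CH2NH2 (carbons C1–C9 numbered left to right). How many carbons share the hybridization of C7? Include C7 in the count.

2

C7 is sp (two π bonds).
C1: sp2
C2: sp2
C3: sp3
C4: sp2
C5: sp2
C6: sp3
C7: sp ✓
C8: sp ✓
C9: sp3
2 carbons are sp.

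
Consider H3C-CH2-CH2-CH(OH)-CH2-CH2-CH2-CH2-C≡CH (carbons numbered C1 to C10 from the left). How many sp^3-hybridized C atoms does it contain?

8

C1: sp3 ✓
C2: sp3 ✓
C3: sp3 ✓
C4: sp3 ✓
C5: sp3 ✓
C6: sp3 ✓
C7: sp3 ✓
C8: sp3 ✓
C9: sp
C10: sp
C1, C2, C3, C4, C5, C6, C7, C8 → 8 sp3 carbons.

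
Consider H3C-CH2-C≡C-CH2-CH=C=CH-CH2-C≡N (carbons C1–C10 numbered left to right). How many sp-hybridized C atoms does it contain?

C1: sp3
C2: sp3
C3: sp ✓
C4: sp ✓
C5: sp3
C6: sp2
C7: sp ✓
C8: sp2
C9: sp3
C10: sp ✓
C3, C4, C7, C10 → 4 sp carbons.

4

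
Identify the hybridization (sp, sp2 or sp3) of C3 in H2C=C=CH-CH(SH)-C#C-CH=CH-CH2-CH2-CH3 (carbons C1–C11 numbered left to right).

sp^2

C3 is sp2: 3 σ bonds, plus one π bond, 3 electron-density regions.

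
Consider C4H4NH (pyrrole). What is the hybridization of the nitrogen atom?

sp2

N has three σ bonds; its lone pair occupies the p orbital and is part of the aromatic π system, so N is sp2 (not the sp3 a naive steric count of 4 would give).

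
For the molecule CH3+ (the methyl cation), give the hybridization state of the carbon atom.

sp²

Three σ bonds to H, empty p orbital → sp2, trigonal planar.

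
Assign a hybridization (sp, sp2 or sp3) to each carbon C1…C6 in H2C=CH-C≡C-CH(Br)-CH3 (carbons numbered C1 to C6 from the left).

C1 (3 σ bonds, plus one π bond) has steric number 3: sp2.
C2 has 3 σ bonds, plus one π bond: steric number 3 → sp2.
C3 is sp: 2 σ bonds, plus two π bonds, 2 electron-density regions.
C4 is sp: 2 σ bonds, plus two π bonds, 2 electron-density regions.
C5 has 4 σ bonds: steric number 4 → sp3.
C6 (4 σ bonds) has steric number 4: sp3.

C1 sp2, C2 sp2, C3 sp, C4 sp, C5 sp3, C6 sp3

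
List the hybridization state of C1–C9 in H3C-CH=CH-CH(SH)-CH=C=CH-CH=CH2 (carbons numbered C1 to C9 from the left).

C1 sp3, C2 sp2, C3 sp2, C4 sp3, C5 sp2, C6 sp, C7 sp2, C8 sp2, C9 sp2

C1 is sp3: 4 σ bonds, 4 electron-density regions.
C2: 3 σ bonds, plus one π bond; 3 regions of electron density → sp2.
C3: 3 σ bonds, plus one π bond — 3 electron domains, sp2.
C4 (4 σ bonds) has steric number 4: sp3.
C5: 3 σ bonds, plus one π bond; 3 regions of electron density → sp2.
C6 has 2 σ bonds, plus two π bonds: steric number 2 → sp.
C7: 3 σ bonds, plus one π bond — 3 electron domains, sp2.
C8 is sp2: 3 σ bonds, plus one π bond, 3 electron-density regions.
C9: 3 σ bonds, plus one π bond; 3 regions of electron density → sp2.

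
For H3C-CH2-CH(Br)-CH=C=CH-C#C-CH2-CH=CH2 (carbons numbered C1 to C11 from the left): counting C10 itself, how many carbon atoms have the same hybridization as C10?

C10 is sp2 (one π bond).
C1: sp3
C2: sp3
C3: sp3
C4: sp2 ✓
C5: sp
C6: sp2 ✓
C7: sp
C8: sp
C9: sp3
C10: sp2 ✓
C11: sp2 ✓
4 carbons are sp2.

4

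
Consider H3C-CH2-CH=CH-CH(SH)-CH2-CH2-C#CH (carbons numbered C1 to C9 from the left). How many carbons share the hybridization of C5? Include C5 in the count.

C5 is sp3 (only σ bonds).
C1: sp3 ✓
C2: sp3 ✓
C3: sp2
C4: sp2
C5: sp3 ✓
C6: sp3 ✓
C7: sp3 ✓
C8: sp
C9: sp
5 carbons are sp3.

5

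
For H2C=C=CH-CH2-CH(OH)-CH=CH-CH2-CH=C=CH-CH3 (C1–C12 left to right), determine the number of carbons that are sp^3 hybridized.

4

C1: sp2
C2: sp
C3: sp2
C4: sp3 ✓
C5: sp3 ✓
C6: sp2
C7: sp2
C8: sp3 ✓
C9: sp2
C10: sp
C11: sp2
C12: sp3 ✓
C4, C5, C8, C12 → 4 sp3 carbons.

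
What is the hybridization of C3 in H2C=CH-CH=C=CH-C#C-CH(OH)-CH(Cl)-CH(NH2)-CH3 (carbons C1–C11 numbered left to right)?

sp2

C3 carries 3 σ bonds, plus one π bond, giving a steric number of 3, so it is sp2.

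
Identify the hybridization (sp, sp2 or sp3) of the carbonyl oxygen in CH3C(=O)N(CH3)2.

The carbonyl oxygen has 1 σ bond and 2 lone pairs, plus one π bond: steric number 3 → sp2.

sp2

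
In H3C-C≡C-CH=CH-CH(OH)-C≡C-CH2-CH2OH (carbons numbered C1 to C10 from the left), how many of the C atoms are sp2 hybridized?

2

C1: sp3
C2: sp
C3: sp
C4: sp2 ✓
C5: sp2 ✓
C6: sp3
C7: sp
C8: sp
C9: sp3
C10: sp3
C4, C5 → 2 sp2 carbons.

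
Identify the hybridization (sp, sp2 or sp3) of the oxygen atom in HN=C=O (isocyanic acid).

sp^2

The oxygen atom (1 σ bond and 2 lone pairs, plus one π bond) has steric number 3: sp2.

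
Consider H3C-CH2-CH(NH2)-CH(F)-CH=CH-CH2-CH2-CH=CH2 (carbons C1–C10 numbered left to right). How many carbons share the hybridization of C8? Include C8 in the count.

C8 is sp3 (only σ bonds).
C1: sp3 ✓
C2: sp3 ✓
C3: sp3 ✓
C4: sp3 ✓
C5: sp2
C6: sp2
C7: sp3 ✓
C8: sp3 ✓
C9: sp2
C10: sp2
6 carbons are sp3.

6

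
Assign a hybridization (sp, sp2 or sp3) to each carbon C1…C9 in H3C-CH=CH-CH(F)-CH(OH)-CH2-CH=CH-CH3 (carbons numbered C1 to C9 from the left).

C1 sp3, C2 sp2, C3 sp2, C4 sp3, C5 sp3, C6 sp3, C7 sp2, C8 sp2, C9 sp3

C1 is sp3: 4 σ bonds, 4 electron-density regions.
C2 — 3 σ bonds, plus one π bond. Steric number 3, so sp2.
C3 — 3 σ bonds, plus one π bond. Steric number 3, so sp2.
C4 (4 σ bonds) has steric number 4: sp3.
C5 (4 σ bonds) has steric number 4: sp3.
C6: 4 σ bonds; 4 regions of electron density → sp3.
C7: 3 σ bonds, plus one π bond — 3 electron domains, sp2.
C8 (3 σ bonds, plus one π bond) has steric number 3: sp2.
C9: 4 σ bonds; 4 regions of electron density → sp3.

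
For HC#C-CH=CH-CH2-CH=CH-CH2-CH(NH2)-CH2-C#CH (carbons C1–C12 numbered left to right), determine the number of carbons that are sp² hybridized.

C1: sp
C2: sp
C3: sp2 ✓
C4: sp2 ✓
C5: sp3
C6: sp2 ✓
C7: sp2 ✓
C8: sp3
C9: sp3
C10: sp3
C11: sp
C12: sp
C3, C4, C6, C7 → 4 sp2 carbons.

4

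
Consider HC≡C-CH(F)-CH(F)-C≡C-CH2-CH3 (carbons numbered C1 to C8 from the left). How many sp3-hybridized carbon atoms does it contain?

C1: sp
C2: sp
C3: sp3 ✓
C4: sp3 ✓
C5: sp
C6: sp
C7: sp3 ✓
C8: sp3 ✓
C3, C4, C7, C8 → 4 sp3 carbons.

4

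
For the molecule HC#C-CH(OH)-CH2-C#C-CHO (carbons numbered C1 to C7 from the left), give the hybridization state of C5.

sp

C5 — 2 σ bonds, plus two π bonds. Steric number 2, so sp.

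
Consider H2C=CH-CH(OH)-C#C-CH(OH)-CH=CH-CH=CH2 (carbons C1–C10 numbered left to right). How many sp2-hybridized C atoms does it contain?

6

C1: sp2 ✓
C2: sp2 ✓
C3: sp3
C4: sp
C5: sp
C6: sp3
C7: sp2 ✓
C8: sp2 ✓
C9: sp2 ✓
C10: sp2 ✓
C1, C2, C7, C8, C9, C10 → 6 sp2 carbons.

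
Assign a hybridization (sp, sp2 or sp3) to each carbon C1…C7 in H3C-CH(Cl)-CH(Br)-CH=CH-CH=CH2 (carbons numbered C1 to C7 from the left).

C1 sp3, C2 sp3, C3 sp3, C4 sp2, C5 sp2, C6 sp2, C7 sp2

C1 (4 σ bonds) has steric number 4: sp3.
C2 — 4 σ bonds. Steric number 4, so sp3.
C3: 4 σ bonds; 4 regions of electron density → sp3.
C4 — 3 σ bonds, plus one π bond. Steric number 3, so sp2.
C5: 3 σ bonds, plus one π bond; 3 regions of electron density → sp2.
C6 — 3 σ bonds, plus one π bond. Steric number 3, so sp2.
C7 (3 σ bonds, plus one π bond) has steric number 3: sp2.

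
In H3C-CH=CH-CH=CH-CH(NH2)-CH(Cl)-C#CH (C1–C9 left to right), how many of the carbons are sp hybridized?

C1: sp3
C2: sp2
C3: sp2
C4: sp2
C5: sp2
C6: sp3
C7: sp3
C8: sp ✓
C9: sp ✓
C8, C9 → 2 sp carbons.

2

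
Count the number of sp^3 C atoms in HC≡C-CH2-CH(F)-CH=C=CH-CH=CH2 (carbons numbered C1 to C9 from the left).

2

C1: sp
C2: sp
C3: sp3 ✓
C4: sp3 ✓
C5: sp2
C6: sp
C7: sp2
C8: sp2
C9: sp2
C3, C4 → 2 sp3 carbons.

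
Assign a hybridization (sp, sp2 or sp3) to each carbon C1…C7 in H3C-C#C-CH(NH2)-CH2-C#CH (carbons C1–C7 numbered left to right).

C1 sp3, C2 sp, C3 sp, C4 sp3, C5 sp3, C6 sp, C7 sp

C1: 4 σ bonds — 4 electron domains, sp3.
C2 is sp: 2 σ bonds, plus two π bonds, 2 electron-density regions.
C3 has 2 σ bonds, plus two π bonds: steric number 2 → sp.
C4 — 4 σ bonds. Steric number 4, so sp3.
C5: 4 σ bonds — 4 electron domains, sp3.
C6 is sp: 2 σ bonds, plus two π bonds, 2 electron-density regions.
C7: 2 σ bonds, plus two π bonds — 2 electron domains, sp.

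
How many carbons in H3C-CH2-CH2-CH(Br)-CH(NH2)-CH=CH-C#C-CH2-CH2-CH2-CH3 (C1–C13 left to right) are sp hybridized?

2

C1: sp3
C2: sp3
C3: sp3
C4: sp3
C5: sp3
C6: sp2
C7: sp2
C8: sp ✓
C9: sp ✓
C10: sp3
C11: sp3
C12: sp3
C13: sp3
C8, C9 → 2 sp carbons.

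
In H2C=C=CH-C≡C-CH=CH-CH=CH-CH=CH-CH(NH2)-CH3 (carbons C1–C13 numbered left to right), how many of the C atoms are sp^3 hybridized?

C1: sp2
C2: sp
C3: sp2
C4: sp
C5: sp
C6: sp2
C7: sp2
C8: sp2
C9: sp2
C10: sp2
C11: sp2
C12: sp3 ✓
C13: sp3 ✓
C12, C13 → 2 sp3 carbons.

2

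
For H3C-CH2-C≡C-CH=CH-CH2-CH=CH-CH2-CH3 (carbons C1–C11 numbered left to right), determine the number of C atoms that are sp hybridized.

2

C1: sp3
C2: sp3
C3: sp ✓
C4: sp ✓
C5: sp2
C6: sp2
C7: sp3
C8: sp2
C9: sp2
C10: sp3
C11: sp3
C3, C4 → 2 sp carbons.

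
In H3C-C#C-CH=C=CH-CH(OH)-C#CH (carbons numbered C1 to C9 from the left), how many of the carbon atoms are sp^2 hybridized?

2

C1: sp3
C2: sp
C3: sp
C4: sp2 ✓
C5: sp
C6: sp2 ✓
C7: sp3
C8: sp
C9: sp
C4, C6 → 2 sp2 carbons.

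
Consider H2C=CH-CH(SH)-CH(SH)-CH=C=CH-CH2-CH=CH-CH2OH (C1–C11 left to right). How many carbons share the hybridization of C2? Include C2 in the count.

6

C2 is sp2 (one π bond).
C1: sp2 ✓
C2: sp2 ✓
C3: sp3
C4: sp3
C5: sp2 ✓
C6: sp
C7: sp2 ✓
C8: sp3
C9: sp2 ✓
C10: sp2 ✓
C11: sp3
6 carbons are sp2.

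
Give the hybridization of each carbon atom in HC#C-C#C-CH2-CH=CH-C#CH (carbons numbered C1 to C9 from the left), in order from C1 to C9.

C1 — 2 σ bonds, plus two π bonds. Steric number 2, so sp.
C2: 2 σ bonds, plus two π bonds — 2 electron domains, sp.
C3 — 2 σ bonds, plus two π bonds. Steric number 2, so sp.
C4: 2 σ bonds, plus two π bonds; 2 regions of electron density → sp.
C5 carries 4 σ bonds, giving a steric number of 4, so it is sp3.
C6 — 3 σ bonds, plus one π bond. Steric number 3, so sp2.
C7 — 3 σ bonds, plus one π bond. Steric number 3, so sp2.
C8 is sp: 2 σ bonds, plus two π bonds, 2 electron-density regions.
C9: 2 σ bonds, plus two π bonds; 2 regions of electron density → sp.

C1 sp, C2 sp, C3 sp, C4 sp, C5 sp3, C6 sp2, C7 sp2, C8 sp, C9 sp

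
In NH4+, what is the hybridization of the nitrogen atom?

Four σ bonds, no lone pair → sp3, tetrahedral.

sp^3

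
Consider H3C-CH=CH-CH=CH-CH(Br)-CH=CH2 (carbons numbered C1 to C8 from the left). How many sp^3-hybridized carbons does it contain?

2

C1: sp3 ✓
C2: sp2
C3: sp2
C4: sp2
C5: sp2
C6: sp3 ✓
C7: sp2
C8: sp2
C1, C6 → 2 sp3 carbons.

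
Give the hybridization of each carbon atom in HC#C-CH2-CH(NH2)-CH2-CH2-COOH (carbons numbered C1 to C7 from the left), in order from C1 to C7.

C1 sp, C2 sp, C3 sp3, C4 sp3, C5 sp3, C6 sp3, C7 sp2

C1 has 2 σ bonds, plus two π bonds: steric number 2 → sp.
C2 is sp: 2 σ bonds, plus two π bonds, 2 electron-density regions.
C3 has 4 σ bonds: steric number 4 → sp3.
C4 carries 4 σ bonds, giving a steric number of 4, so it is sp3.
C5 — 4 σ bonds. Steric number 4, so sp3.
C6: 4 σ bonds; 4 regions of electron density → sp3.
C7 has 3 σ bonds, plus one π bond: steric number 3 → sp2.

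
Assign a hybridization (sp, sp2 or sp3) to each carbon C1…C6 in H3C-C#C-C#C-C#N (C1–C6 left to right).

C1 carries 4 σ bonds, giving a steric number of 4, so it is sp3.
C2 (2 σ bonds, plus two π bonds) has steric number 2: sp.
C3 carries 2 σ bonds, plus two π bonds, giving a steric number of 2, so it is sp.
C4 has 2 σ bonds, plus two π bonds: steric number 2 → sp.
C5 carries 2 σ bonds, plus two π bonds, giving a steric number of 2, so it is sp.
C6 (2 σ bonds, plus two π bonds) has steric number 2: sp.

C1 sp3, C2 sp, C3 sp, C4 sp, C5 sp, C6 sp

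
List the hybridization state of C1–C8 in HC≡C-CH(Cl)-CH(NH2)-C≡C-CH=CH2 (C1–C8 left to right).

C1 — 2 σ bonds, plus two π bonds. Steric number 2, so sp.
C2 (2 σ bonds, plus two π bonds) has steric number 2: sp.
C3: 4 σ bonds — 4 electron domains, sp3.
C4 has 4 σ bonds: steric number 4 → sp3.
C5 — 2 σ bonds, plus two π bonds. Steric number 2, so sp.
C6 — 2 σ bonds, plus two π bonds. Steric number 2, so sp.
C7 carries 3 σ bonds, plus one π bond, giving a steric number of 3, so it is sp2.
C8 has 3 σ bonds, plus one π bond: steric number 3 → sp2.

C1 sp, C2 sp, C3 sp3, C4 sp3, C5 sp, C6 sp, C7 sp2, C8 sp2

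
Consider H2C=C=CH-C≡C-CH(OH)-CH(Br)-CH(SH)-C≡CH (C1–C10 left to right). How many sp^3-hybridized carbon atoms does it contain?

3

C1: sp2
C2: sp
C3: sp2
C4: sp
C5: sp
C6: sp3 ✓
C7: sp3 ✓
C8: sp3 ✓
C9: sp
C10: sp
C6, C7, C8 → 3 sp3 carbons.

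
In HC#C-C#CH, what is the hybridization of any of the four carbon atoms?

sp

Every carbon is part of a C≡C triple bond: two σ regions → sp.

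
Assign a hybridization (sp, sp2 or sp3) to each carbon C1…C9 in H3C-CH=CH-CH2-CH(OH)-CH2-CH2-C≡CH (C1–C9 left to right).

C1 sp3, C2 sp2, C3 sp2, C4 sp3, C5 sp3, C6 sp3, C7 sp3, C8 sp, C9 sp

C1 carries 4 σ bonds, giving a steric number of 4, so it is sp3.
C2 has 3 σ bonds, plus one π bond: steric number 3 → sp2.
C3 (3 σ bonds, plus one π bond) has steric number 3: sp2.
C4 (4 σ bonds) has steric number 4: sp3.
C5: 4 σ bonds; 4 regions of electron density → sp3.
C6 has 4 σ bonds: steric number 4 → sp3.
C7: 4 σ bonds; 4 regions of electron density → sp3.
C8 has 2 σ bonds, plus two π bonds: steric number 2 → sp.
C9 (2 σ bonds, plus two π bonds) has steric number 2: sp.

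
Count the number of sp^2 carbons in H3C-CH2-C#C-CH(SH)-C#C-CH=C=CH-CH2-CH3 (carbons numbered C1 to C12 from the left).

2

C1: sp3
C2: sp3
C3: sp
C4: sp
C5: sp3
C6: sp
C7: sp
C8: sp2 ✓
C9: sp
C10: sp2 ✓
C11: sp3
C12: sp3
C8, C10 → 2 sp2 carbons.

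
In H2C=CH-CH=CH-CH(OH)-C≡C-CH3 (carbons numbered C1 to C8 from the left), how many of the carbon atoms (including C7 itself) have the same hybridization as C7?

2

C7 is sp (two π bonds).
C1: sp2
C2: sp2
C3: sp2
C4: sp2
C5: sp3
C6: sp ✓
C7: sp ✓
C8: sp3
2 carbons are sp.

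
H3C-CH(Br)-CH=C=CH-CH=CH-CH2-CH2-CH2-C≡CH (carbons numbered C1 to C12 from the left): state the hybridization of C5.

C5 has 3 σ bonds, plus one π bond: steric number 3 → sp2.

sp^2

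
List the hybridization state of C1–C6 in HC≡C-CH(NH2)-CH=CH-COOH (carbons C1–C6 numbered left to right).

C1 sp, C2 sp, C3 sp3, C4 sp2, C5 sp2, C6 sp2

C1 has 2 σ bonds, plus two π bonds: steric number 2 → sp.
C2 — 2 σ bonds, plus two π bonds. Steric number 2, so sp.
C3 has 4 σ bonds: steric number 4 → sp3.
C4 (3 σ bonds, plus one π bond) has steric number 3: sp2.
C5: 3 σ bonds, plus one π bond — 3 electron domains, sp2.
C6: 3 σ bonds, plus one π bond; 3 regions of electron density → sp2.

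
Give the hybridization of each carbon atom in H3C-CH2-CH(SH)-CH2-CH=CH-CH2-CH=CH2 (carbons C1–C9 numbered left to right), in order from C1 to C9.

C1 is sp3: 4 σ bonds, 4 electron-density regions.
C2 has 4 σ bonds: steric number 4 → sp3.
C3: 4 σ bonds — 4 electron domains, sp3.
C4 is sp3: 4 σ bonds, 4 electron-density regions.
C5: 3 σ bonds, plus one π bond; 3 regions of electron density → sp2.
C6 carries 3 σ bonds, plus one π bond, giving a steric number of 3, so it is sp2.
C7 carries 4 σ bonds, giving a steric number of 4, so it is sp3.
C8: 3 σ bonds, plus one π bond — 3 electron domains, sp2.
C9 carries 3 σ bonds, plus one π bond, giving a steric number of 3, so it is sp2.

C1 sp3, C2 sp3, C3 sp3, C4 sp3, C5 sp2, C6 sp2, C7 sp3, C8 sp2, C9 sp2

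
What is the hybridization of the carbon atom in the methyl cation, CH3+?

Three σ bonds to H, empty p orbital → sp2, trigonal planar.

sp2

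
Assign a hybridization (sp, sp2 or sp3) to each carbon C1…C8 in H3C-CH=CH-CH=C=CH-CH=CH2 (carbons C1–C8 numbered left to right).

C1 has 4 σ bonds: steric number 4 → sp3.
C2 is sp2: 3 σ bonds, plus one π bond, 3 electron-density regions.
C3 is sp2: 3 σ bonds, plus one π bond, 3 electron-density regions.
C4 (3 σ bonds, plus one π bond) has steric number 3: sp2.
C5: 2 σ bonds, plus two π bonds; 2 regions of electron density → sp.
C6 carries 3 σ bonds, plus one π bond, giving a steric number of 3, so it is sp2.
C7 carries 3 σ bonds, plus one π bond, giving a steric number of 3, so it is sp2.
C8: 3 σ bonds, plus one π bond; 3 regions of electron density → sp2.

C1 sp3, C2 sp2, C3 sp2, C4 sp2, C5 sp, C6 sp2, C7 sp2, C8 sp2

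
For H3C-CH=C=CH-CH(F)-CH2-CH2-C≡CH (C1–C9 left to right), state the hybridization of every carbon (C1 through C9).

C1 sp3, C2 sp2, C3 sp, C4 sp2, C5 sp3, C6 sp3, C7 sp3, C8 sp, C9 sp

C1 (4 σ bonds) has steric number 4: sp3.
C2 — 3 σ bonds, plus one π bond. Steric number 3, so sp2.
C3 is sp: 2 σ bonds, plus two π bonds, 2 electron-density regions.
C4 has 3 σ bonds, plus one π bond: steric number 3 → sp2.
C5 (4 σ bonds) has steric number 4: sp3.
C6 has 4 σ bonds: steric number 4 → sp3.
C7 is sp3: 4 σ bonds, 4 electron-density regions.
C8 (2 σ bonds, plus two π bonds) has steric number 2: sp.
C9 is sp: 2 σ bonds, plus two π bonds, 2 electron-density regions.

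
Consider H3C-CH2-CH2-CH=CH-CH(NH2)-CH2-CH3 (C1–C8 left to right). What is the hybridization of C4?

C4 is sp2: 3 σ bonds, plus one π bond, 3 electron-density regions.

sp^2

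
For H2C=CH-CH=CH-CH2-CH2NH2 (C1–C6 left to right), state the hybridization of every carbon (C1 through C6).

C1 has 3 σ bonds, plus one π bond: steric number 3 → sp2.
C2 carries 3 σ bonds, plus one π bond, giving a steric number of 3, so it is sp2.
C3 — 3 σ bonds, plus one π bond. Steric number 3, so sp2.
C4 has 3 σ bonds, plus one π bond: steric number 3 → sp2.
C5 is sp3: 4 σ bonds, 4 electron-density regions.
C6 — 4 σ bonds. Steric number 4, so sp3.

C1 sp2, C2 sp2, C3 sp2, C4 sp2, C5 sp3, C6 sp3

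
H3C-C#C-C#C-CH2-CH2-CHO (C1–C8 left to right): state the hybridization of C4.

C4 (2 σ bonds, plus two π bonds) has steric number 2: sp.

sp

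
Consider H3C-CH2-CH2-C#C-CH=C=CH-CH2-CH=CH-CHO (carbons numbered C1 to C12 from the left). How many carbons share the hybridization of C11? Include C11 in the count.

C11 is sp2 (one π bond).
C1: sp3
C2: sp3
C3: sp3
C4: sp
C5: sp
C6: sp2 ✓
C7: sp
C8: sp2 ✓
C9: sp3
C10: sp2 ✓
C11: sp2 ✓
C12: sp2 ✓
5 carbons are sp2.

5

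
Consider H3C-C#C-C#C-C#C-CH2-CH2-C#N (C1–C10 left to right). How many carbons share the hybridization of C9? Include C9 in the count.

C9 is sp3 (only σ bonds).
C1: sp3 ✓
C2: sp
C3: sp
C4: sp
C5: sp
C6: sp
C7: sp
C8: sp3 ✓
C9: sp3 ✓
C10: sp
3 carbons are sp3.

3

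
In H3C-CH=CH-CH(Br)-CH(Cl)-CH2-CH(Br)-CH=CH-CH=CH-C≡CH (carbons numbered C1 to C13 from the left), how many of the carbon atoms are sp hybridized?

C1: sp3
C2: sp2
C3: sp2
C4: sp3
C5: sp3
C6: sp3
C7: sp3
C8: sp2
C9: sp2
C10: sp2
C11: sp2
C12: sp ✓
C13: sp ✓
C12, C13 → 2 sp carbons.

2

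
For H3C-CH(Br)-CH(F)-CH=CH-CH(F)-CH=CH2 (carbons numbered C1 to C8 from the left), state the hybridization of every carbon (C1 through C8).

C1 sp3, C2 sp3, C3 sp3, C4 sp2, C5 sp2, C6 sp3, C7 sp2, C8 sp2

C1: 4 σ bonds; 4 regions of electron density → sp3.
C2 (4 σ bonds) has steric number 4: sp3.
C3 (4 σ bonds) has steric number 4: sp3.
C4 is sp2: 3 σ bonds, plus one π bond, 3 electron-density regions.
C5: 3 σ bonds, plus one π bond — 3 electron domains, sp2.
C6: 4 σ bonds — 4 electron domains, sp3.
C7 carries 3 σ bonds, plus one π bond, giving a steric number of 3, so it is sp2.
C8 is sp2: 3 σ bonds, plus one π bond, 3 electron-density regions.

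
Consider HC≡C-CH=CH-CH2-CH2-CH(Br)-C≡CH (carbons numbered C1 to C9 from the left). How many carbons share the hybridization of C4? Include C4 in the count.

2

C4 is sp2 (one π bond).
C1: sp
C2: sp
C3: sp2 ✓
C4: sp2 ✓
C5: sp3
C6: sp3
C7: sp3
C8: sp
C9: sp
2 carbons are sp2.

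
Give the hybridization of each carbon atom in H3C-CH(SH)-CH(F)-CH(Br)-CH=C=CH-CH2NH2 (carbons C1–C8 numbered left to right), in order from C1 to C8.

C1 sp3, C2 sp3, C3 sp3, C4 sp3, C5 sp2, C6 sp, C7 sp2, C8 sp3

C1: 4 σ bonds — 4 electron domains, sp3.
C2 carries 4 σ bonds, giving a steric number of 4, so it is sp3.
C3 is sp3: 4 σ bonds, 4 electron-density regions.
C4 has 4 σ bonds: steric number 4 → sp3.
C5 carries 3 σ bonds, plus one π bond, giving a steric number of 3, so it is sp2.
C6 — 2 σ bonds, plus two π bonds. Steric number 2, so sp.
C7 carries 3 σ bonds, plus one π bond, giving a steric number of 3, so it is sp2.
C8 carries 4 σ bonds, giving a steric number of 4, so it is sp3.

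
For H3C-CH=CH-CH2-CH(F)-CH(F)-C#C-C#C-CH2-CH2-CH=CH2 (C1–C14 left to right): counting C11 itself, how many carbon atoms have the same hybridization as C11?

C11 is sp3 (only σ bonds).
C1: sp3 ✓
C2: sp2
C3: sp2
C4: sp3 ✓
C5: sp3 ✓
C6: sp3 ✓
C7: sp
C8: sp
C9: sp
C10: sp
C11: sp3 ✓
C12: sp3 ✓
C13: sp2
C14: sp2
6 carbons are sp3.

6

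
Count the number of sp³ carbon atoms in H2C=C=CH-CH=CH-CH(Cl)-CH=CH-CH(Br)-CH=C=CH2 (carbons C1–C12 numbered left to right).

2

C1: sp2
C2: sp
C3: sp2
C4: sp2
C5: sp2
C6: sp3 ✓
C7: sp2
C8: sp2
C9: sp3 ✓
C10: sp2
C11: sp
C12: sp2
C6, C9 → 2 sp3 carbons.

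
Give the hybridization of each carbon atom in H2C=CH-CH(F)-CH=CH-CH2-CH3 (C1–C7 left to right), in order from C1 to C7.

C1: 3 σ bonds, plus one π bond — 3 electron domains, sp2.
C2 — 3 σ bonds, plus one π bond. Steric number 3, so sp2.
C3 is sp3: 4 σ bonds, 4 electron-density regions.
C4 is sp2: 3 σ bonds, plus one π bond, 3 electron-density regions.
C5 has 3 σ bonds, plus one π bond: steric number 3 → sp2.
C6: 4 σ bonds; 4 regions of electron density → sp3.
C7 carries 4 σ bonds, giving a steric number of 4, so it is sp3.

C1 sp2, C2 sp2, C3 sp3, C4 sp2, C5 sp2, C6 sp3, C7 sp3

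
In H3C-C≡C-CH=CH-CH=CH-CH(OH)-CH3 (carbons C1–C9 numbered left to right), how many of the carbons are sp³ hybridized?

3

C1: sp3 ✓
C2: sp
C3: sp
C4: sp2
C5: sp2
C6: sp2
C7: sp2
C8: sp3 ✓
C9: sp3 ✓
C1, C8, C9 → 3 sp3 carbons.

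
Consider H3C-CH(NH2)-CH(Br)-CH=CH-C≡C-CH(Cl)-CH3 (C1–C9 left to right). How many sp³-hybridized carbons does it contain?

5

C1: sp3 ✓
C2: sp3 ✓
C3: sp3 ✓
C4: sp2
C5: sp2
C6: sp
C7: sp
C8: sp3 ✓
C9: sp3 ✓
C1, C2, C3, C8, C9 → 5 sp3 carbons.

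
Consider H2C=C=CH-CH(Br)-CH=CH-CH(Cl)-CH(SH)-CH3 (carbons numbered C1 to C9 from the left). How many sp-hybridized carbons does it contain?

C1: sp2
C2: sp ✓
C3: sp2
C4: sp3
C5: sp2
C6: sp2
C7: sp3
C8: sp3
C9: sp3
C2 → 1 sp carbon.

1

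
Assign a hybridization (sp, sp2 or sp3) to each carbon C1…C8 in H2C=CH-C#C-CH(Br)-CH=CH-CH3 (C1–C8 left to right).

C1 sp2, C2 sp2, C3 sp, C4 sp, C5 sp3, C6 sp2, C7 sp2, C8 sp3

C1: 3 σ bonds, plus one π bond — 3 electron domains, sp2.
C2 is sp2: 3 σ bonds, plus one π bond, 3 electron-density regions.
C3: 2 σ bonds, plus two π bonds — 2 electron domains, sp.
C4 has 2 σ bonds, plus two π bonds: steric number 2 → sp.
C5 is sp3: 4 σ bonds, 4 electron-density regions.
C6: 3 σ bonds, plus one π bond — 3 electron domains, sp2.
C7 (3 σ bonds, plus one π bond) has steric number 3: sp2.
C8: 4 σ bonds — 4 electron domains, sp3.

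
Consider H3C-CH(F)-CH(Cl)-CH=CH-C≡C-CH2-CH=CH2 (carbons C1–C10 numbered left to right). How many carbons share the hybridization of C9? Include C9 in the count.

C9 is sp2 (one π bond).
C1: sp3
C2: sp3
C3: sp3
C4: sp2 ✓
C5: sp2 ✓
C6: sp
C7: sp
C8: sp3
C9: sp2 ✓
C10: sp2 ✓
4 carbons are sp2.

4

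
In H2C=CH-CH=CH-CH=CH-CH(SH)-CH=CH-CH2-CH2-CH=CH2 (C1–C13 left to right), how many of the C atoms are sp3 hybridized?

C1: sp2
C2: sp2
C3: sp2
C4: sp2
C5: sp2
C6: sp2
C7: sp3 ✓
C8: sp2
C9: sp2
C10: sp3 ✓
C11: sp3 ✓
C12: sp2
C13: sp2
C7, C10, C11 → 3 sp3 carbons.

3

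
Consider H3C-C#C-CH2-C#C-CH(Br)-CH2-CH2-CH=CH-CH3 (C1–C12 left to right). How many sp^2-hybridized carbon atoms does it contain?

C1: sp3
C2: sp
C3: sp
C4: sp3
C5: sp
C6: sp
C7: sp3
C8: sp3
C9: sp3
C10: sp2 ✓
C11: sp2 ✓
C12: sp3
C10, C11 → 2 sp2 carbons.

2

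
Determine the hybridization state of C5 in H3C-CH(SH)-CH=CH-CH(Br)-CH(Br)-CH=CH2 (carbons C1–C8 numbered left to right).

sp^3

C5 is sp3: 4 σ bonds, 4 electron-density regions.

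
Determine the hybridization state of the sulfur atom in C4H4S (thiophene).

Analogous to furan: one S lone pair in the aromatic π system, S is sp2.

sp^2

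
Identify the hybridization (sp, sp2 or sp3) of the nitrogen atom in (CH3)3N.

The nitrogen atom: 3 σ bonds and 1 lone pair; 4 regions of electron density → sp3.

sp^3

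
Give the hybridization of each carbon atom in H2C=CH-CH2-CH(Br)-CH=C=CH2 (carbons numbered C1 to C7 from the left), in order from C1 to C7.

C1: 3 σ bonds, plus one π bond — 3 electron domains, sp2.
C2 carries 3 σ bonds, plus one π bond, giving a steric number of 3, so it is sp2.
C3 (4 σ bonds) has steric number 4: sp3.
C4: 4 σ bonds; 4 regions of electron density → sp3.
C5 is sp2: 3 σ bonds, plus one π bond, 3 electron-density regions.
C6 carries 2 σ bonds, plus two π bonds, giving a steric number of 2, so it is sp.
C7 has 3 σ bonds, plus one π bond: steric number 3 → sp2.

C1 sp2, C2 sp2, C3 sp3, C4 sp3, C5 sp2, C6 sp, C7 sp2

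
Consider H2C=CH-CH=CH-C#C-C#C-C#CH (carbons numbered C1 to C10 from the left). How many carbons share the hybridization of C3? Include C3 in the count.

4

C3 is sp2 (one π bond).
C1: sp2 ✓
C2: sp2 ✓
C3: sp2 ✓
C4: sp2 ✓
C5: sp
C6: sp
C7: sp
C8: sp
C9: sp
C10: sp
4 carbons are sp2.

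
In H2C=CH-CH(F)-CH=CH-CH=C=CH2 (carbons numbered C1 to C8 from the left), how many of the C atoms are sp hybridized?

1

C1: sp2
C2: sp2
C3: sp3
C4: sp2
C5: sp2
C6: sp2
C7: sp ✓
C8: sp2
C7 → 1 sp carbon.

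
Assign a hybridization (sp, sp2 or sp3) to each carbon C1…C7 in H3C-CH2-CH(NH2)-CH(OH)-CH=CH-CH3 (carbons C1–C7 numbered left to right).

C1 sp3, C2 sp3, C3 sp3, C4 sp3, C5 sp2, C6 sp2, C7 sp3

C1 carries 4 σ bonds, giving a steric number of 4, so it is sp3.
C2: 4 σ bonds; 4 regions of electron density → sp3.
C3 (4 σ bonds) has steric number 4: sp3.
C4 is sp3: 4 σ bonds, 4 electron-density regions.
C5 — 3 σ bonds, plus one π bond. Steric number 3, so sp2.
C6: 3 σ bonds, plus one π bond; 3 regions of electron density → sp2.
C7 is sp3: 4 σ bonds, 4 electron-density regions.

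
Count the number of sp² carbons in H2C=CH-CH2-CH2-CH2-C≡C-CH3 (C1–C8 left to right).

2

C1: sp2 ✓
C2: sp2 ✓
C3: sp3
C4: sp3
C5: sp3
C6: sp
C7: sp
C8: sp3
C1, C2 → 2 sp2 carbons.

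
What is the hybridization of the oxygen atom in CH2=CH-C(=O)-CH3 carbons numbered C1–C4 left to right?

The oxygen atom: 1 σ bond and 2 lone pairs, plus one π bond; 3 regions of electron density → sp2.

sp^2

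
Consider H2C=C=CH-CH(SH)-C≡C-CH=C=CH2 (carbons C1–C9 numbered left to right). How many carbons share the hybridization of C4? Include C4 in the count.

1

C4 is sp3 (only σ bonds).
C1: sp2
C2: sp
C3: sp2
C4: sp3 ✓
C5: sp
C6: sp
C7: sp2
C8: sp
C9: sp2
1 carbon is sp3.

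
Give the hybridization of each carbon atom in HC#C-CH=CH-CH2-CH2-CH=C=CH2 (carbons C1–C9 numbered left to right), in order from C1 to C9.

C1: 2 σ bonds, plus two π bonds; 2 regions of electron density → sp.
C2 carries 2 σ bonds, plus two π bonds, giving a steric number of 2, so it is sp.
C3: 3 σ bonds, plus one π bond — 3 electron domains, sp2.
C4 (3 σ bonds, plus one π bond) has steric number 3: sp2.
C5 — 4 σ bonds. Steric number 4, so sp3.
C6: 4 σ bonds — 4 electron domains, sp3.
C7: 3 σ bonds, plus one π bond; 3 regions of electron density → sp2.
C8 has 2 σ bonds, plus two π bonds: steric number 2 → sp.
C9: 3 σ bonds, plus one π bond — 3 electron domains, sp2.

C1 sp, C2 sp, C3 sp2, C4 sp2, C5 sp3, C6 sp3, C7 sp2, C8 sp, C9 sp2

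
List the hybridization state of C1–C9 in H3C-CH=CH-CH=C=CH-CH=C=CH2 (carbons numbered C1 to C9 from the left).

C1 sp3, C2 sp2, C3 sp2, C4 sp2, C5 sp, C6 sp2, C7 sp2, C8 sp, C9 sp2

C1: 4 σ bonds; 4 regions of electron density → sp3.
C2: 3 σ bonds, plus one π bond; 3 regions of electron density → sp2.
C3: 3 σ bonds, plus one π bond — 3 electron domains, sp2.
C4 — 3 σ bonds, plus one π bond. Steric number 3, so sp2.
C5 — 2 σ bonds, plus two π bonds. Steric number 2, so sp.
C6 carries 3 σ bonds, plus one π bond, giving a steric number of 3, so it is sp2.
C7 — 3 σ bonds, plus one π bond. Steric number 3, so sp2.
C8: 2 σ bonds, plus two π bonds; 2 regions of electron density → sp.
C9 — 3 σ bonds, plus one π bond. Steric number 3, so sp2.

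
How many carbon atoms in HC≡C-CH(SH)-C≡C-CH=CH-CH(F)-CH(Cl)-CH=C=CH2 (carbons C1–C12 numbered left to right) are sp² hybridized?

C1: sp
C2: sp
C3: sp3
C4: sp
C5: sp
C6: sp2 ✓
C7: sp2 ✓
C8: sp3
C9: sp3
C10: sp2 ✓
C11: sp
C12: sp2 ✓
C6, C7, C10, C12 → 4 sp2 carbons.

4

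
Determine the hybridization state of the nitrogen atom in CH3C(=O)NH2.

The nitrogen lone pair is delocalised into the carbonyl π system (amide resonance), so N is planar sp2 rather than the sp3 a naive steric count of 4 would suggest.

sp²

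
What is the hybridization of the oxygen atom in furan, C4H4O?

sp2

One O lone pair is in the aromatic π system (p orbital), the other is in an sp2 hybrid in the ring plane; O has two σ bonds + one in-plane lone pair → sp2.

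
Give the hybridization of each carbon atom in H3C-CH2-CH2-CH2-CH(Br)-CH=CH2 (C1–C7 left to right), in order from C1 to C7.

C1 — 4 σ bonds. Steric number 4, so sp3.
C2 (4 σ bonds) has steric number 4: sp3.
C3: 4 σ bonds — 4 electron domains, sp3.
C4 (4 σ bonds) has steric number 4: sp3.
C5: 4 σ bonds — 4 electron domains, sp3.
C6: 3 σ bonds, plus one π bond — 3 electron domains, sp2.
C7 carries 3 σ bonds, plus one π bond, giving a steric number of 3, so it is sp2.

C1 sp3, C2 sp3, C3 sp3, C4 sp3, C5 sp3, C6 sp2, C7 sp2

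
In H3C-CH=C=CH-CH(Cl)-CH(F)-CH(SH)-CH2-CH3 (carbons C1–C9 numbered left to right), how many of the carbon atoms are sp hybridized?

1

C1: sp3
C2: sp2
C3: sp ✓
C4: sp2
C5: sp3
C6: sp3
C7: sp3
C8: sp3
C9: sp3
C3 → 1 sp carbon.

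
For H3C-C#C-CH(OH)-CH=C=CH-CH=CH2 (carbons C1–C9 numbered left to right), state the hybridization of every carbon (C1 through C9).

C1 carries 4 σ bonds, giving a steric number of 4, so it is sp3.
C2: 2 σ bonds, plus two π bonds; 2 regions of electron density → sp.
C3 (2 σ bonds, plus two π bonds) has steric number 2: sp.
C4 is sp3: 4 σ bonds, 4 electron-density regions.
C5 is sp2: 3 σ bonds, plus one π bond, 3 electron-density regions.
C6: 2 σ bonds, plus two π bonds — 2 electron domains, sp.
C7: 3 σ bonds, plus one π bond — 3 electron domains, sp2.
C8 (3 σ bonds, plus one π bond) has steric number 3: sp2.
C9: 3 σ bonds, plus one π bond; 3 regions of electron density → sp2.

C1 sp3, C2 sp, C3 sp, C4 sp3, C5 sp2, C6 sp, C7 sp2, C8 sp2, C9 sp2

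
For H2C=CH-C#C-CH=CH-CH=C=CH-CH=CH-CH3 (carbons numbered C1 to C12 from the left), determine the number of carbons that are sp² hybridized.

C1: sp2 ✓
C2: sp2 ✓
C3: sp
C4: sp
C5: sp2 ✓
C6: sp2 ✓
C7: sp2 ✓
C8: sp
C9: sp2 ✓
C10: sp2 ✓
C11: sp2 ✓
C12: sp3
C1, C2, C5, C6, C7, C9, C10, C11 → 8 sp2 carbons.

8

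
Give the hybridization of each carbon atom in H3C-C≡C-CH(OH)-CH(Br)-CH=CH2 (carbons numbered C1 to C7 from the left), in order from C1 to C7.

C1 sp3, C2 sp, C3 sp, C4 sp3, C5 sp3, C6 sp2, C7 sp2

C1 is sp3: 4 σ bonds, 4 electron-density regions.
C2 is sp: 2 σ bonds, plus two π bonds, 2 electron-density regions.
C3 is sp: 2 σ bonds, plus two π bonds, 2 electron-density regions.
C4: 4 σ bonds — 4 electron domains, sp3.
C5: 4 σ bonds — 4 electron domains, sp3.
C6 carries 3 σ bonds, plus one π bond, giving a steric number of 3, so it is sp2.
C7 carries 3 σ bonds, plus one π bond, giving a steric number of 3, so it is sp2.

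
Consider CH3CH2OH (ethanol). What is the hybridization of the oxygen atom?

The oxygen atom is sp3: 2 σ bonds and 2 lone pairs, 4 electron-density regions.

sp3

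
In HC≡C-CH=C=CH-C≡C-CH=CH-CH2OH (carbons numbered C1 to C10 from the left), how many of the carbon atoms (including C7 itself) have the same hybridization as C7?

5

C7 is sp (two π bonds).
C1: sp ✓
C2: sp ✓
C3: sp2
C4: sp ✓
C5: sp2
C6: sp ✓
C7: sp ✓
C8: sp2
C9: sp2
C10: sp3
5 carbons are sp.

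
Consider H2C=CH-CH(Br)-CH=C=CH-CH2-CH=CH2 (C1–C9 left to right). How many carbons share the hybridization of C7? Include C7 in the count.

2

C7 is sp3 (only σ bonds).
C1: sp2
C2: sp2
C3: sp3 ✓
C4: sp2
C5: sp
C6: sp2
C7: sp3 ✓
C8: sp2
C9: sp2
2 carbons are sp3.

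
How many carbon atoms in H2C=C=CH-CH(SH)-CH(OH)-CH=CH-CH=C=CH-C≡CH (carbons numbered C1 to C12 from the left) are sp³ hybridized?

C1: sp2
C2: sp
C3: sp2
C4: sp3 ✓
C5: sp3 ✓
C6: sp2
C7: sp2
C8: sp2
C9: sp
C10: sp2
C11: sp
C12: sp
C4, C5 → 2 sp3 carbons.

2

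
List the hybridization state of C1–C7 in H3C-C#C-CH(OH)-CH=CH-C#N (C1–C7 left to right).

C1 sp3, C2 sp, C3 sp, C4 sp3, C5 sp2, C6 sp2, C7 sp

C1 (4 σ bonds) has steric number 4: sp3.
C2 has 2 σ bonds, plus two π bonds: steric number 2 → sp.
C3: 2 σ bonds, plus two π bonds; 2 regions of electron density → sp.
C4 has 4 σ bonds: steric number 4 → sp3.
C5 — 3 σ bonds, plus one π bond. Steric number 3, so sp2.
C6 is sp2: 3 σ bonds, plus one π bond, 3 electron-density regions.
C7 — 2 σ bonds, plus two π bonds. Steric number 2, so sp.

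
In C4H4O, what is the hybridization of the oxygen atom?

sp2

One O lone pair is in the aromatic π system (p orbital), the other is in an sp2 hybrid in the ring plane; O has two σ bonds + one in-plane lone pair → sp2.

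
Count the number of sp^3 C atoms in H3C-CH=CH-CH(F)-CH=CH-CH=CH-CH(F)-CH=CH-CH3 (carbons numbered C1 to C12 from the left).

4

C1: sp3 ✓
C2: sp2
C3: sp2
C4: sp3 ✓
C5: sp2
C6: sp2
C7: sp2
C8: sp2
C9: sp3 ✓
C10: sp2
C11: sp2
C12: sp3 ✓
C1, C4, C9, C12 → 4 sp3 carbons.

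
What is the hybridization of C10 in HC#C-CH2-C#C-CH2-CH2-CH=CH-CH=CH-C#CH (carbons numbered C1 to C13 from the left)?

C10: 3 σ bonds, plus one π bond — 3 electron domains, sp2.

sp^2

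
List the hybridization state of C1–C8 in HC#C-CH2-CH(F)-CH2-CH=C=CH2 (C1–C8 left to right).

C1 sp, C2 sp, C3 sp3, C4 sp3, C5 sp3, C6 sp2, C7 sp, C8 sp2

C1 has 2 σ bonds, plus two π bonds: steric number 2 → sp.
C2 is sp: 2 σ bonds, plus two π bonds, 2 electron-density regions.
C3 — 4 σ bonds. Steric number 4, so sp3.
C4: 4 σ bonds — 4 electron domains, sp3.
C5 — 4 σ bonds. Steric number 4, so sp3.
C6 is sp2: 3 σ bonds, plus one π bond, 3 electron-density regions.
C7: 2 σ bonds, plus two π bonds; 2 regions of electron density → sp.
C8 — 3 σ bonds, plus one π bond. Steric number 3, so sp2.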